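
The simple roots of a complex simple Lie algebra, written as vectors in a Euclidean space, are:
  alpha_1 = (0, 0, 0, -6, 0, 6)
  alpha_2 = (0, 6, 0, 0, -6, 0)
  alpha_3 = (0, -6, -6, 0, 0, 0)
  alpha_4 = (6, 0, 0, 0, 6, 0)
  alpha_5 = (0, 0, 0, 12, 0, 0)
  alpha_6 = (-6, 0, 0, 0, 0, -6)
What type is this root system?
Compute the Cartan integers a_ij = 2(alpha_i, alpha_j)/(alpha_j, alpha_j); the resulting 6x6 Cartan matrix is
[[2, 0, 0, 0, -1, -1], [0, 2, -1, -1, 0, 0], [0, -1, 2, 0, 0, 0], [0, -1, 0, 2, 0, -1], [-2, 0, 0, 0, 2, 0], [-1, 0, 0, -1, 0, 2]].
The roots have two lengths (squared-length ratio 2:1); the short ones are alpha_{1,2,3,4,6}. The associated Dynkin diagram is a chain of 6 nodes with a double edge at one end; the terminal node there is the unique long simple root (C_6), so the type is C_6 (the algebra sp(12)).

C_6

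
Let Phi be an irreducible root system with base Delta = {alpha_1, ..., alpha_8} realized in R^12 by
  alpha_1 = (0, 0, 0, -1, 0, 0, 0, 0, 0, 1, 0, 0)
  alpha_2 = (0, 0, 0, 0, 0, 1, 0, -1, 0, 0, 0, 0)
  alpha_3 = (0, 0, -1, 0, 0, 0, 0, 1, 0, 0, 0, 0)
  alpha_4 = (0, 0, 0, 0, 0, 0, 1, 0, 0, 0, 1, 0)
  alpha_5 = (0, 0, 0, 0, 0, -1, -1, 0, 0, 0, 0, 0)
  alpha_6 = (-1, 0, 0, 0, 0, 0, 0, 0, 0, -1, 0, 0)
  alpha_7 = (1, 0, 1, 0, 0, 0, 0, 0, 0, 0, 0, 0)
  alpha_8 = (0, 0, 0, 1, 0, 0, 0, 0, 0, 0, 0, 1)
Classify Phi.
Compute the Cartan integers a_ij = 2(alpha_i, alpha_j)/(alpha_j, alpha_j); the resulting 8x8 Cartan matrix is
[[2, 0, 0, 0, 0, -1, 0, -1], [0, 2, -1, 0, -1, 0, 0, 0], [0, -1, 2, 0, 0, 0, -1, 0], [0, 0, 0, 2, -1, 0, 0, 0], [0, -1, 0, -1, 2, 0, 0, 0], [-1, 0, 0, 0, 0, 2, -1, 0], [0, 0, -1, 0, 0, -1, 2, 0], [-1, 0, 0, 0, 0, 0, 0, 2]].
All simple roots have the same length, so the diagram is simply laced. The associated Dynkin diagram is a chain of 8 nodes with single edges (A_8), so the type is A_8 (the algebra sl(9)).

A8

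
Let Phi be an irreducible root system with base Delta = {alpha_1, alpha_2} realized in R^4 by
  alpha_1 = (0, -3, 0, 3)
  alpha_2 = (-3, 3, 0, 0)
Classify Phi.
Compute the Cartan integers a_ij = 2(alpha_i, alpha_j)/(alpha_j, alpha_j); the resulting 2x2 Cartan matrix is
[[2, -1], [-1, 2]].
All simple roots have the same length, so the diagram is simply laced. The associated Dynkin diagram is a chain of 2 nodes with single edges (A_2), so the type is A_2 (the algebra sl(3)).

A2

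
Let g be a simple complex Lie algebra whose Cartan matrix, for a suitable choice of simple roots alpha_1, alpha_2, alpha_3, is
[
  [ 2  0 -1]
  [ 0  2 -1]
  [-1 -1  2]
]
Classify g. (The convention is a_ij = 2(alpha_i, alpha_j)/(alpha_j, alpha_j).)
The matrix has rank 3 with 2's on the diagonal. Reading the off-diagonal entries as Dynkin edges (a single edge where a_ij = a_ji = -1; a double or triple edge where a_ij * a_ji = 2 or 3), the diagram is a chain of 3 nodes with single edges (A_3). One simple-root ordering that puts it in standard form is (alpha_1, alpha_3, alpha_2). So the algebra is type A_3, i.e. sl(4).

type A_3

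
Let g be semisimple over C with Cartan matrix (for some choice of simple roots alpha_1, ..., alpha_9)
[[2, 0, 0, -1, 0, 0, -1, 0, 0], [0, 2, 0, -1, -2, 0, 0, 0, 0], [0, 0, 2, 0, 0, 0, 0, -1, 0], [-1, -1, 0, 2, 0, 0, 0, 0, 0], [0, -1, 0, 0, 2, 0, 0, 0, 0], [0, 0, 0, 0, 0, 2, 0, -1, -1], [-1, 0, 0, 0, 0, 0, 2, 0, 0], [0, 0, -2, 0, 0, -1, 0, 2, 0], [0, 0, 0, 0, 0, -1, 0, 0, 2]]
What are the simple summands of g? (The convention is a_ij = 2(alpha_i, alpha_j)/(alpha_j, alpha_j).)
The diagram associated to this matrix has two connected components: the simple roots {alpha_3, alpha_6, alpha_8, alpha_9} form a chain of 4 nodes with a double edge at one end; the terminal node there is the unique short simple root (B_4), and {alpha_1, alpha_2, alpha_4, alpha_5, alpha_7} form a chain of 5 nodes with a double edge at one end; the terminal node there is the unique short simple root (B_5). A semisimple Lie algebra decomposes uniquely as the direct sum of simple ideals, one per connected component of its Dynkin diagram, so g ≅ B_4 ⊕ B_5 (dimension 36 + 55 = 91).

B_4 (so(9)) + B_5 (so(11))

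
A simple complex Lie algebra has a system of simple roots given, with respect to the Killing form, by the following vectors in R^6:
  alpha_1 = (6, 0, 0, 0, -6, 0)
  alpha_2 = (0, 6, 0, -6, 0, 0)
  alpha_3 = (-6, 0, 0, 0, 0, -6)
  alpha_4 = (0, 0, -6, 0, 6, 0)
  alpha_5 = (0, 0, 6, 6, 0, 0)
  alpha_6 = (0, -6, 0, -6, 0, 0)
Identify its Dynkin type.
Compute the Cartan integers a_ij = 2(alpha_i, alpha_j)/(alpha_j, alpha_j); the resulting 6x6 Cartan matrix is
[[2, 0, -1, -1, 0, 0], [0, 2, 0, 0, -1, 0], [-1, 0, 2, 0, 0, 0], [-1, 0, 0, 2, -1, 0], [0, -1, 0, -1, 2, -1], [0, 0, 0, 0, -1, 2]].
All simple roots have the same length, so the diagram is simply laced. The associated Dynkin diagram is a chain of 4 nodes with a fork of two nodes at one end (D_6), so the type is D_6 (the algebra so(12)).

type D_6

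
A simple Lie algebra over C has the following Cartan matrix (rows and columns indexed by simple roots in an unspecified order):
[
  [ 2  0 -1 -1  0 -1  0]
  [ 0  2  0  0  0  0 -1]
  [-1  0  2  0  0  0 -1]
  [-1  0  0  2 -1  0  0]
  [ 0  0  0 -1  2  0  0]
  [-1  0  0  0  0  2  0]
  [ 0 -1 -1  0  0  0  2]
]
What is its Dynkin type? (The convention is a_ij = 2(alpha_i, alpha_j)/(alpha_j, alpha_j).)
The matrix has rank 7 with 2's on the diagonal. Reading the off-diagonal entries as Dynkin edges (a single edge where a_ij = a_ji = -1; a double or triple edge where a_ij * a_ji = 2 or 3), the diagram is a chain of 6 nodes with one extra node attached to the third node from one end (E_7). One simple-root ordering that puts it in standard form is (alpha_5, alpha_6, alpha_4, alpha_1, alpha_3, alpha_7, alpha_2). So the algebra is type E_7.

E_7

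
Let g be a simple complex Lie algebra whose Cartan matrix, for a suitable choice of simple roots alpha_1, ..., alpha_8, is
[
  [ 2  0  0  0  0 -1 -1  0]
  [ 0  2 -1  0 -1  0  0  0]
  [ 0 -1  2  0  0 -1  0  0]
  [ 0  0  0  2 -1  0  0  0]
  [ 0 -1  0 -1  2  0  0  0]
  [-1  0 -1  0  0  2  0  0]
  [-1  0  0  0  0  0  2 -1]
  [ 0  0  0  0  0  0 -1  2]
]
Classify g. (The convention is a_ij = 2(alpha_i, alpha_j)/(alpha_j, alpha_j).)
type A_8

The matrix has rank 8 with 2's on the diagonal. Reading the off-diagonal entries as Dynkin edges (a single edge where a_ij = a_ji = -1; a double or triple edge where a_ij * a_ji = 2 or 3), the diagram is a chain of 8 nodes with single edges (A_8). One simple-root ordering that puts it in standard form is (alpha_4, alpha_5, alpha_2, alpha_3, alpha_6, alpha_1, alpha_7, alpha_8). So the algebra is type A_8, i.e. sl(9).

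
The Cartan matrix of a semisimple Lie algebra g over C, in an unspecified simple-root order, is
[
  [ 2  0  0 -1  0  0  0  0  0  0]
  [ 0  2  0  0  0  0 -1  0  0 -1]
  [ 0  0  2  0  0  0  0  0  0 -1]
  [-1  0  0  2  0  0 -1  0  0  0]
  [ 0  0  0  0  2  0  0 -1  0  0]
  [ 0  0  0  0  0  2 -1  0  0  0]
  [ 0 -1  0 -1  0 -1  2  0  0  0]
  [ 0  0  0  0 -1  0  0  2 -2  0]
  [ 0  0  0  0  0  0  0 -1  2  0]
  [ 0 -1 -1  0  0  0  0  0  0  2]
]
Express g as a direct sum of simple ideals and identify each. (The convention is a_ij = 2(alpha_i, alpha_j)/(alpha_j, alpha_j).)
The diagram associated to this matrix has two connected components: the simple roots {alpha_5, alpha_8, alpha_9} form a chain of 3 nodes with a double edge at one end; the terminal node there is the unique short simple root (B_3), and {alpha_1, alpha_2, alpha_3, alpha_4, alpha_6, alpha_7, alpha_10} form a chain of 6 nodes with one extra node attached to the third node from one end (E_7). A semisimple Lie algebra decomposes uniquely as the direct sum of simple ideals, one per connected component of its Dynkin diagram, so g ≅ B_3 ⊕ E_7 (dimension 21 + 133 = 154).

type B_3 + type E_7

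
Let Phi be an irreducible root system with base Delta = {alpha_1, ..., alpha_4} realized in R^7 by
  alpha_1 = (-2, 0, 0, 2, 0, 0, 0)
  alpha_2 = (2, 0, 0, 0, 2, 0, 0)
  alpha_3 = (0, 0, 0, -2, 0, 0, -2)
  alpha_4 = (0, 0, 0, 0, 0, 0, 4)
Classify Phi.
Compute the Cartan integers a_ij = 2(alpha_i, alpha_j)/(alpha_j, alpha_j); the resulting 4x4 Cartan matrix is
[[2, -1, -1, 0], [-1, 2, 0, 0], [-1, 0, 2, -1], [0, 0, -2, 2]].
The roots have two lengths (squared-length ratio 2:1); the short ones are alpha_{1,2,3}. The associated Dynkin diagram is a chain of 4 nodes with a double edge at one end; the terminal node there is the unique long simple root (C_4), so the type is C_4 (the algebra sp(8)).

type C_4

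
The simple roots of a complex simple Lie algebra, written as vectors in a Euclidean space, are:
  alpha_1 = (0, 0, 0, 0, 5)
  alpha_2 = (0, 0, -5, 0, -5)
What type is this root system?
type B_2

Compute the Cartan integers a_ij = 2(alpha_i, alpha_j)/(alpha_j, alpha_j); the resulting 2x2 Cartan matrix is
[[2, -1], [-2, 2]].
The roots have two lengths (squared-length ratio 2:1); the short ones are alpha_{1}. The associated Dynkin diagram is a chain of 2 nodes with a double edge at one end; the terminal node there is the unique short simple root (B_2), so the type is B_2 (the algebra so(5)).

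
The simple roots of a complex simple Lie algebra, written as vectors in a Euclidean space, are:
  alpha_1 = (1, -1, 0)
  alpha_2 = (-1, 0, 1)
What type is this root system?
A_2

Compute the Cartan integers a_ij = 2(alpha_i, alpha_j)/(alpha_j, alpha_j); the resulting 2x2 Cartan matrix is
[[2, -1], [-1, 2]].
All simple roots have the same length, so the diagram is simply laced. The associated Dynkin diagram is a chain of 2 nodes with single edges (A_2), so the type is A_2 (the algebra sl(3)).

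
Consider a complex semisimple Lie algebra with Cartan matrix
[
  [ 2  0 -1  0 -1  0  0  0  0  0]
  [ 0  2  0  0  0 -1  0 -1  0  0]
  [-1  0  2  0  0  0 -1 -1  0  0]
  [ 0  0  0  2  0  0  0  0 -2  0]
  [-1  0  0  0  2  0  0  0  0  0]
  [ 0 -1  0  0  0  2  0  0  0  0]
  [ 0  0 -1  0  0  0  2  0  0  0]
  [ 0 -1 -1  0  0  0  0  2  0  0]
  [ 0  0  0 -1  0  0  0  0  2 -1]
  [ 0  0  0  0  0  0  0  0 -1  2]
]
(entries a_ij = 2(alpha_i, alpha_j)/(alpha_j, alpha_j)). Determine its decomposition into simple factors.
The diagram associated to this matrix has two connected components: the simple roots {alpha_4, alpha_9, alpha_10} form a chain of 3 nodes with a double edge at one end; the terminal node there is the unique long simple root (C_3), and {alpha_1, alpha_2, alpha_3, alpha_5, alpha_6, alpha_7, alpha_8} form a chain of 6 nodes with one extra node attached to the third node from one end (E_7). A semisimple Lie algebra decomposes uniquely as the direct sum of simple ideals, one per connected component of its Dynkin diagram, so g ≅ C_3 ⊕ E_7 (dimension 21 + 133 = 154).

type C_3 + type E_7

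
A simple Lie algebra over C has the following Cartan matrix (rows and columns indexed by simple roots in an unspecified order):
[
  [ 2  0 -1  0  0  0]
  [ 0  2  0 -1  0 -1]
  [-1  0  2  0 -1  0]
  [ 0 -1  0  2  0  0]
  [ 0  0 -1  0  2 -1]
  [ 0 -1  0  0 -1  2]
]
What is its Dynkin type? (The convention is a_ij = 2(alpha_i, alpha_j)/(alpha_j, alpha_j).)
The matrix has rank 6 with 2's on the diagonal. Reading the off-diagonal entries as Dynkin edges (a single edge where a_ij = a_ji = -1; a double or triple edge where a_ij * a_ji = 2 or 3), the diagram is a chain of 6 nodes with single edges (A_6). One simple-root ordering that puts it in standard form is (alpha_1, alpha_3, alpha_5, alpha_6, alpha_2, alpha_4). So the algebra is type A_6, i.e. sl(7).

A_6 (sl(7))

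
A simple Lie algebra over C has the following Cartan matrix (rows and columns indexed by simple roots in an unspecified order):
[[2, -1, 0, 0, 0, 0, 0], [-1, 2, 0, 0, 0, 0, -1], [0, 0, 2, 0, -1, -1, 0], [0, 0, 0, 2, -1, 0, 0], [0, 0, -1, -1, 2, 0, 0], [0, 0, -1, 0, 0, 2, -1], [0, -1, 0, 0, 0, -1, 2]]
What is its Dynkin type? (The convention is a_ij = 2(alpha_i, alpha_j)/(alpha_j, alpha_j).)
The matrix has rank 7 with 2's on the diagonal. Reading the off-diagonal entries as Dynkin edges (a single edge where a_ij = a_ji = -1; a double or triple edge where a_ij * a_ji = 2 or 3), the diagram is a chain of 7 nodes with single edges (A_7). One simple-root ordering that puts it in standard form is (alpha_4, alpha_5, alpha_3, alpha_6, alpha_7, alpha_2, alpha_1). So the algebra is type A_7, i.e. sl(8).

A7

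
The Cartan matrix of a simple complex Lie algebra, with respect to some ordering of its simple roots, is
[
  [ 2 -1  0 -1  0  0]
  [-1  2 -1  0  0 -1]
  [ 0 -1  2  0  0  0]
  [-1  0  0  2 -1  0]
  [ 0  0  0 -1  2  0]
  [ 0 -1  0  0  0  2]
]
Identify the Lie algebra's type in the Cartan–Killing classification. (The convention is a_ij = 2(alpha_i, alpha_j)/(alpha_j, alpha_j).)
D6

The matrix has rank 6 with 2's on the diagonal. Reading the off-diagonal entries as Dynkin edges (a single edge where a_ij = a_ji = -1; a double or triple edge where a_ij * a_ji = 2 or 3), the diagram is a chain of 4 nodes with a fork of two nodes at one end (D_6). One simple-root ordering that puts it in standard form is (alpha_5, alpha_4, alpha_1, alpha_2, alpha_3, alpha_6). So the algebra is type D_6, i.e. so(12).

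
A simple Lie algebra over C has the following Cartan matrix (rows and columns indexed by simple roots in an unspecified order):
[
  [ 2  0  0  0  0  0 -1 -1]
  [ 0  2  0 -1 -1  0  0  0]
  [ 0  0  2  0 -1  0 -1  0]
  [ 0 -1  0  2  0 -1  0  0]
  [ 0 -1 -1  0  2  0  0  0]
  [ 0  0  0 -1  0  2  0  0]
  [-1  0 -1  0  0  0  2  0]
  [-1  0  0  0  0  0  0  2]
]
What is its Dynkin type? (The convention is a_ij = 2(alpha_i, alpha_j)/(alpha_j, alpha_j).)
A8

The matrix has rank 8 with 2's on the diagonal. Reading the off-diagonal entries as Dynkin edges (a single edge where a_ij = a_ji = -1; a double or triple edge where a_ij * a_ji = 2 or 3), the diagram is a chain of 8 nodes with single edges (A_8). One simple-root ordering that puts it in standard form is (alpha_8, alpha_1, alpha_7, alpha_3, alpha_5, alpha_2, alpha_4, alpha_6). So the algebra is type A_8, i.e. sl(9).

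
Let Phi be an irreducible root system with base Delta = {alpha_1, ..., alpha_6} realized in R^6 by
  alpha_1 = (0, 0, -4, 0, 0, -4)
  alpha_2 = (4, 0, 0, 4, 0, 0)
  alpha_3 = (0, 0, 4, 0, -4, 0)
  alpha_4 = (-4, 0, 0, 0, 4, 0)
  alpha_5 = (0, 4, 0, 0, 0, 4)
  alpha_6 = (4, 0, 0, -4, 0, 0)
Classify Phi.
Compute the Cartan integers a_ij = 2(alpha_i, alpha_j)/(alpha_j, alpha_j); the resulting 6x6 Cartan matrix is
[[2, 0, -1, 0, -1, 0], [0, 2, 0, -1, 0, 0], [-1, 0, 2, -1, 0, 0], [0, -1, -1, 2, 0, -1], [-1, 0, 0, 0, 2, 0], [0, 0, 0, -1, 0, 2]].
All simple roots have the same length, so the diagram is simply laced. The associated Dynkin diagram is a chain of 4 nodes with a fork of two nodes at one end (D_6), so the type is D_6 (the algebra so(12)).

D_6 (so(12))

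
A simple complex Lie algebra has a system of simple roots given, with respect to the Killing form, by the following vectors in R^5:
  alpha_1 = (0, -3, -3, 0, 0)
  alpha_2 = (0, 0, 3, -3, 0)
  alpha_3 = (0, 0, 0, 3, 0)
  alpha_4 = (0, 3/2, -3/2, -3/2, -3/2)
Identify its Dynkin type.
Compute the Cartan integers a_ij = 2(alpha_i, alpha_j)/(alpha_j, alpha_j); the resulting 4x4 Cartan matrix is
[[2, -1, 0, 0], [-1, 2, -2, 0], [0, -1, 2, -1], [0, 0, -1, 2]].
The roots have two lengths (squared-length ratio 2:1); the short ones are alpha_{3,4}. The associated Dynkin diagram is a chain of 4 nodes with a double edge between the middle two (F_4), so the type is F_4.

F_4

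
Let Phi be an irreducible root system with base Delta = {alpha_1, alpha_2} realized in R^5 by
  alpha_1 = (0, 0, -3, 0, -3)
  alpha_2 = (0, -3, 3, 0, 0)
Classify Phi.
Compute the Cartan integers a_ij = 2(alpha_i, alpha_j)/(alpha_j, alpha_j); the resulting 2x2 Cartan matrix is
[[2, -1], [-1, 2]].
All simple roots have the same length, so the diagram is simply laced. The associated Dynkin diagram is a chain of 2 nodes with single edges (A_2), so the type is A_2 (the algebra sl(3)).

A_2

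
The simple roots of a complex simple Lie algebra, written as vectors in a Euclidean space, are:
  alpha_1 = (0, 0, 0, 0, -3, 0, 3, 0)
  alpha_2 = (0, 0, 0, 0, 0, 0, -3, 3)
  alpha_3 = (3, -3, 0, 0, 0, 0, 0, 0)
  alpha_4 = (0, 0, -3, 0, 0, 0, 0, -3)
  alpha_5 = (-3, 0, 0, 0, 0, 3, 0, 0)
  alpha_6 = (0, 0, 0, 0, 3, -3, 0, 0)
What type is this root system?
A_6 (sl(7))

Compute the Cartan integers a_ij = 2(alpha_i, alpha_j)/(alpha_j, alpha_j); the resulting 6x6 Cartan matrix is
[[2, -1, 0, 0, 0, -1], [-1, 2, 0, -1, 0, 0], [0, 0, 2, 0, -1, 0], [0, -1, 0, 2, 0, 0], [0, 0, -1, 0, 2, -1], [-1, 0, 0, 0, -1, 2]].
All simple roots have the same length, so the diagram is simply laced. The associated Dynkin diagram is a chain of 6 nodes with single edges (A_6), so the type is A_6 (the algebra sl(7)).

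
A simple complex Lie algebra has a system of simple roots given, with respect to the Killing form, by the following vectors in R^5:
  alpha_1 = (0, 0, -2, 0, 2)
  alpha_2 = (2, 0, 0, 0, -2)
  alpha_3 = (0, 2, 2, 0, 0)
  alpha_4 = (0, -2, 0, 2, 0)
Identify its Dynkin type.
Compute the Cartan integers a_ij = 2(alpha_i, alpha_j)/(alpha_j, alpha_j); the resulting 4x4 Cartan matrix is
[[2, -1, -1, 0], [-1, 2, 0, 0], [-1, 0, 2, -1], [0, 0, -1, 2]].
All simple roots have the same length, so the diagram is simply laced. The associated Dynkin diagram is a chain of 4 nodes with single edges (A_4), so the type is A_4 (the algebra sl(5)).

A_4 (sl(5))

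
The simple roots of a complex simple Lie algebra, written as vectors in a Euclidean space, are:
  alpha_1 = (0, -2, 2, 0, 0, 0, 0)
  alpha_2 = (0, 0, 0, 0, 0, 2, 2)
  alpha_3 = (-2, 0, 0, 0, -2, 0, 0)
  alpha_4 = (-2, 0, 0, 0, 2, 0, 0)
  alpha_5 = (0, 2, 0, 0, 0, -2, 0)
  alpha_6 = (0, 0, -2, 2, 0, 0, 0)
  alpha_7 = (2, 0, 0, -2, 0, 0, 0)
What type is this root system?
Compute the Cartan integers a_ij = 2(alpha_i, alpha_j)/(alpha_j, alpha_j); the resulting 7x7 Cartan matrix is
[[2, 0, 0, 0, -1, -1, 0], [0, 2, 0, 0, -1, 0, 0], [0, 0, 2, 0, 0, 0, -1], [0, 0, 0, 2, 0, 0, -1], [-1, -1, 0, 0, 2, 0, 0], [-1, 0, 0, 0, 0, 2, -1], [0, 0, -1, -1, 0, -1, 2]].
All simple roots have the same length, so the diagram is simply laced. The associated Dynkin diagram is a chain of 5 nodes with a fork of two nodes at one end (D_7), so the type is D_7 (the algebra so(14)).

type D_7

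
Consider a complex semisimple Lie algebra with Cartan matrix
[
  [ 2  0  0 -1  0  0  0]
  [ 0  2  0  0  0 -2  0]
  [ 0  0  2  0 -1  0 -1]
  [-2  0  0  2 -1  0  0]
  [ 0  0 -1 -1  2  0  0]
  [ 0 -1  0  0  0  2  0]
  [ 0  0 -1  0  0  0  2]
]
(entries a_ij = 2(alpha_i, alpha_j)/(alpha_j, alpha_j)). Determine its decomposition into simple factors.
The diagram associated to this matrix has two connected components: the simple roots {alpha_2, alpha_6} form a chain of 2 nodes with a double edge at one end; the terminal node there is the unique short simple root (B_2), and {alpha_1, alpha_3, alpha_4, alpha_5, alpha_7} form a chain of 5 nodes with a double edge at one end; the terminal node there is the unique short simple root (B_5). A semisimple Lie algebra decomposes uniquely as the direct sum of simple ideals, one per connected component of its Dynkin diagram, so g ≅ B_2 ⊕ B_5 (dimension 10 + 55 = 65).

type B_2 + type B_5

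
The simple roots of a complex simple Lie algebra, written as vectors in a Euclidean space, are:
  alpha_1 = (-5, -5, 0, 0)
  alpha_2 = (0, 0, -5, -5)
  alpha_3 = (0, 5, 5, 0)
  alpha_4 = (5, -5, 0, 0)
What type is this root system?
type D_4

Compute the Cartan integers a_ij = 2(alpha_i, alpha_j)/(alpha_j, alpha_j); the resulting 4x4 Cartan matrix is
[[2, 0, -1, 0], [0, 2, -1, 0], [-1, -1, 2, -1], [0, 0, -1, 2]].
All simple roots have the same length, so the diagram is simply laced. The associated Dynkin diagram is a chain of 2 nodes with a fork of two nodes at one end (D_4), so the type is D_4 (the algebra so(8)).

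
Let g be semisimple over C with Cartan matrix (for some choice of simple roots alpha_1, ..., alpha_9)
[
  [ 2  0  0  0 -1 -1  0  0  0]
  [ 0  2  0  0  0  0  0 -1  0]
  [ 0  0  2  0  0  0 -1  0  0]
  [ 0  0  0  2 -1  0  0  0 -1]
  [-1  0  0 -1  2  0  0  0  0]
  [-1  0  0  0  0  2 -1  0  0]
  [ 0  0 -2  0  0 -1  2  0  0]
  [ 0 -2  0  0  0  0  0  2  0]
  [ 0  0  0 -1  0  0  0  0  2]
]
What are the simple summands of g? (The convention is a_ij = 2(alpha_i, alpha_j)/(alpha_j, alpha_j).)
B2 ⊕ B7

The diagram associated to this matrix has two connected components: the simple roots {alpha_2, alpha_8} form a chain of 2 nodes with a double edge at one end; the terminal node there is the unique short simple root (B_2), and {alpha_1, alpha_3, alpha_4, alpha_5, alpha_6, alpha_7, alpha_9} form a chain of 7 nodes with a double edge at one end; the terminal node there is the unique short simple root (B_7). A semisimple Lie algebra decomposes uniquely as the direct sum of simple ideals, one per connected component of its Dynkin diagram, so g ≅ B_2 ⊕ B_7 (dimension 10 + 105 = 115).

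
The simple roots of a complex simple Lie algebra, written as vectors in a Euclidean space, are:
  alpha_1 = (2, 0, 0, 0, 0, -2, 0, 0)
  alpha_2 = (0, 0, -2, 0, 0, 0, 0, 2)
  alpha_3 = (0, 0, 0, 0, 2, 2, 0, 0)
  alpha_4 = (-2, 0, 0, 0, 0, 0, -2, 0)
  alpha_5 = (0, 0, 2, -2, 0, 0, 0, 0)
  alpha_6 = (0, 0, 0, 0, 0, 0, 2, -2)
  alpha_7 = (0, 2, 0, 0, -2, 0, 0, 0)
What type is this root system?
Compute the Cartan integers a_ij = 2(alpha_i, alpha_j)/(alpha_j, alpha_j); the resulting 7x7 Cartan matrix is
[[2, 0, -1, -1, 0, 0, 0], [0, 2, 0, 0, -1, -1, 0], [-1, 0, 2, 0, 0, 0, -1], [-1, 0, 0, 2, 0, -1, 0], [0, -1, 0, 0, 2, 0, 0], [0, -1, 0, -1, 0, 2, 0], [0, 0, -1, 0, 0, 0, 2]].
All simple roots have the same length, so the diagram is simply laced. The associated Dynkin diagram is a chain of 7 nodes with single edges (A_7), so the type is A_7 (the algebra sl(8)).

A_7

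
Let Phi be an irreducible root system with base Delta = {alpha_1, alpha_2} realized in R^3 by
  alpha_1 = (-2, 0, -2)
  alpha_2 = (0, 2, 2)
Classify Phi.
A_2 (sl(3))

Compute the Cartan integers a_ij = 2(alpha_i, alpha_j)/(alpha_j, alpha_j); the resulting 2x2 Cartan matrix is
[[2, -1], [-1, 2]].
All simple roots have the same length, so the diagram is simply laced. The associated Dynkin diagram is a chain of 2 nodes with single edges (A_2), so the type is A_2 (the algebra sl(3)).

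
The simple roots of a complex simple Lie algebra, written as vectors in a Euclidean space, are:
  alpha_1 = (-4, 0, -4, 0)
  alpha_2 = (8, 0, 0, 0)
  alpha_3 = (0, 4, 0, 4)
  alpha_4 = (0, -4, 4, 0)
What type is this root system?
type C_4

Compute the Cartan integers a_ij = 2(alpha_i, alpha_j)/(alpha_j, alpha_j); the resulting 4x4 Cartan matrix is
[[2, -1, 0, -1], [-2, 2, 0, 0], [0, 0, 2, -1], [-1, 0, -1, 2]].
The roots have two lengths (squared-length ratio 2:1); the short ones are alpha_{1,3,4}. The associated Dynkin diagram is a chain of 4 nodes with a double edge at one end; the terminal node there is the unique long simple root (C_4), so the type is C_4 (the algebra sp(8)).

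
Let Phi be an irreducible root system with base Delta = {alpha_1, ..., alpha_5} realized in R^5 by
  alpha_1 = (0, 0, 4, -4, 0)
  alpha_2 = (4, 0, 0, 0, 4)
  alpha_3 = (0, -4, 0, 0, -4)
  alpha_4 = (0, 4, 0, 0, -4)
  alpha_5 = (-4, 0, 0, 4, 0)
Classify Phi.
D_5

Compute the Cartan integers a_ij = 2(alpha_i, alpha_j)/(alpha_j, alpha_j); the resulting 5x5 Cartan matrix is
[[2, 0, 0, 0, -1], [0, 2, -1, -1, -1], [0, -1, 2, 0, 0], [0, -1, 0, 2, 0], [-1, -1, 0, 0, 2]].
All simple roots have the same length, so the diagram is simply laced. The associated Dynkin diagram is a chain of 3 nodes with a fork of two nodes at one end (D_5), so the type is D_5 (the algebra so(10)).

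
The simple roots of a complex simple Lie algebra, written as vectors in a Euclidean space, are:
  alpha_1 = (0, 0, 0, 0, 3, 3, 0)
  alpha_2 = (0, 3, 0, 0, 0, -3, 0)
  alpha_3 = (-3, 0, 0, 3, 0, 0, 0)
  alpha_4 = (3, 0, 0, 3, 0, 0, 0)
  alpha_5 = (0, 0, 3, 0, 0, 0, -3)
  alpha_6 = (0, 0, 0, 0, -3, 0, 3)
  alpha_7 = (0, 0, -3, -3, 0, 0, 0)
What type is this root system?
Compute the Cartan integers a_ij = 2(alpha_i, alpha_j)/(alpha_j, alpha_j); the resulting 7x7 Cartan matrix is
[[2, -1, 0, 0, 0, -1, 0], [-1, 2, 0, 0, 0, 0, 0], [0, 0, 2, 0, 0, 0, -1], [0, 0, 0, 2, 0, 0, -1], [0, 0, 0, 0, 2, -1, -1], [-1, 0, 0, 0, -1, 2, 0], [0, 0, -1, -1, -1, 0, 2]].
All simple roots have the same length, so the diagram is simply laced. The associated Dynkin diagram is a chain of 5 nodes with a fork of two nodes at one end (D_7), so the type is D_7 (the algebra so(14)).

D_7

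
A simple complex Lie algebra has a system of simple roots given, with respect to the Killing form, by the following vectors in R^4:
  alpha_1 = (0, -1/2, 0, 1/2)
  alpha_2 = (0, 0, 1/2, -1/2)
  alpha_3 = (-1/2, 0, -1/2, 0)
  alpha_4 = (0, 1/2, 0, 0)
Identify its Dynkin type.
Compute the Cartan integers a_ij = 2(alpha_i, alpha_j)/(alpha_j, alpha_j); the resulting 4x4 Cartan matrix is
[[2, -1, 0, -2], [-1, 2, -1, 0], [0, -1, 2, 0], [-1, 0, 0, 2]].
The roots have two lengths (squared-length ratio 2:1); the short ones are alpha_{4}. The associated Dynkin diagram is a chain of 4 nodes with a double edge at one end; the terminal node there is the unique short simple root (B_4), so the type is B_4 (the algebra so(9)).

B_4 (so(9))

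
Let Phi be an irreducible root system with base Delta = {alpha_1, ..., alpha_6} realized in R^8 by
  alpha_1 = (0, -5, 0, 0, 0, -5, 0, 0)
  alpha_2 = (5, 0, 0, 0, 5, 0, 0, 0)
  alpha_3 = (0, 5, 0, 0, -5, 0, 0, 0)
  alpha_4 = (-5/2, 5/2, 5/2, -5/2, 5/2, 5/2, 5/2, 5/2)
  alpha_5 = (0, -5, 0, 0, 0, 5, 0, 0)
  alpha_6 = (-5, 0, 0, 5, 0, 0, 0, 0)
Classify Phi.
E_6

Compute the Cartan integers a_ij = 2(alpha_i, alpha_j)/(alpha_j, alpha_j); the resulting 6x6 Cartan matrix is
[[2, 0, -1, -1, 0, 0], [0, 2, -1, 0, 0, -1], [-1, -1, 2, 0, -1, 0], [-1, 0, 0, 2, 0, 0], [0, 0, -1, 0, 2, 0], [0, -1, 0, 0, 0, 2]].
All simple roots have the same length, so the diagram is simply laced. The associated Dynkin diagram is a chain of 5 nodes with one extra node attached to the third node from one end (E_6), so the type is E_6.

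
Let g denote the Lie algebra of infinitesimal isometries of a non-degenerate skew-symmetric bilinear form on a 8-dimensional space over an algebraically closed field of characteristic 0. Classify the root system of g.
This is sp(8), which has dimension 8(8+1)/2 = 36 and rank 8/2 = 4. In the classification of classical Lie algebras, the symplectic algebra sp(2n) has type C_n; here n = 4, so the Dynkin diagram is a chain of 4 nodes with a double edge at one end; the terminal node there is the unique long simple root (C_4). Hence the type is C_4.

C_4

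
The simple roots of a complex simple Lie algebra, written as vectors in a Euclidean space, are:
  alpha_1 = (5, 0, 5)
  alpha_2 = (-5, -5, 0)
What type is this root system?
Compute the Cartan integers a_ij = 2(alpha_i, alpha_j)/(alpha_j, alpha_j); the resulting 2x2 Cartan matrix is
[[2, -1], [-1, 2]].
All simple roots have the same length, so the diagram is simply laced. The associated Dynkin diagram is a chain of 2 nodes with single edges (A_2), so the type is A_2 (the algebra sl(3)).

A_2 (sl(3))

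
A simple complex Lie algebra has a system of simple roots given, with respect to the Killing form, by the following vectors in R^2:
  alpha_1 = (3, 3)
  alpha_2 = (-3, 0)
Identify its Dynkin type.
Compute the Cartan integers a_ij = 2(alpha_i, alpha_j)/(alpha_j, alpha_j); the resulting 2x2 Cartan matrix is
[[2, -2], [-1, 2]].
The roots have two lengths (squared-length ratio 2:1); the short ones are alpha_{2}. The associated Dynkin diagram is a chain of 2 nodes with a double edge at one end; the terminal node there is the unique short simple root (B_2), so the type is B_2 (the algebra so(5)).

B_2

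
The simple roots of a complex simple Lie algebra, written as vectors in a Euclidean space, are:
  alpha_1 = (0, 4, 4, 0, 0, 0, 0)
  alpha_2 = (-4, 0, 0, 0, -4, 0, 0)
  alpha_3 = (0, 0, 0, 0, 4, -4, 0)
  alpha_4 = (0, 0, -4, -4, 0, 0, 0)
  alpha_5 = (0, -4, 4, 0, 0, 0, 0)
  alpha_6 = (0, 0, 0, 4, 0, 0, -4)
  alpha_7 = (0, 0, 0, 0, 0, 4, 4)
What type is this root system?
Compute the Cartan integers a_ij = 2(alpha_i, alpha_j)/(alpha_j, alpha_j); the resulting 7x7 Cartan matrix is
[[2, 0, 0, -1, 0, 0, 0], [0, 2, -1, 0, 0, 0, 0], [0, -1, 2, 0, 0, 0, -1], [-1, 0, 0, 2, -1, -1, 0], [0, 0, 0, -1, 2, 0, 0], [0, 0, 0, -1, 0, 2, -1], [0, 0, -1, 0, 0, -1, 2]].
All simple roots have the same length, so the diagram is simply laced. The associated Dynkin diagram is a chain of 5 nodes with a fork of two nodes at one end (D_7), so the type is D_7 (the algebra so(14)).

D7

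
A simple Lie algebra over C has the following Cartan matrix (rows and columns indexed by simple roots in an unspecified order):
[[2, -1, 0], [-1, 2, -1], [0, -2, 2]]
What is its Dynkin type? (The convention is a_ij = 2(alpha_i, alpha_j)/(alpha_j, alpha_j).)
The matrix has rank 3 with 2's on the diagonal. Reading the off-diagonal entries as Dynkin edges (a single edge where a_ij = a_ji = -1; a double or triple edge where a_ij * a_ji = 2 or 3), the diagram is a chain of 3 nodes with a double edge at one end; the terminal node there is the unique long simple root (C_3). One simple-root ordering that puts it in standard form is (alpha_1, alpha_2, alpha_3). So the algebra is type C_3, i.e. sp(6).

type C_3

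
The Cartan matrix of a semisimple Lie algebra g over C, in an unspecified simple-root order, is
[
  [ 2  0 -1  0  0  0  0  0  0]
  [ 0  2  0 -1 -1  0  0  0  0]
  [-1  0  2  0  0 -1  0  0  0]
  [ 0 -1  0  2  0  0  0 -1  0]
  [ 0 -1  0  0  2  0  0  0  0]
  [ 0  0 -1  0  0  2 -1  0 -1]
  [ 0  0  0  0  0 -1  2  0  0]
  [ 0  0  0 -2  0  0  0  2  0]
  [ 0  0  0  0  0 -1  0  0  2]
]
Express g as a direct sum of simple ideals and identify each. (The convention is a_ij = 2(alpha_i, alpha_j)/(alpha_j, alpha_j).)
The diagram associated to this matrix has two connected components: the simple roots {alpha_2, alpha_4, alpha_5, alpha_8} form a chain of 4 nodes with a double edge at one end; the terminal node there is the unique long simple root (C_4), and {alpha_1, alpha_3, alpha_6, alpha_7, alpha_9} form a chain of 3 nodes with a fork of two nodes at one end (D_5). A semisimple Lie algebra decomposes uniquely as the direct sum of simple ideals, one per connected component of its Dynkin diagram, so g ≅ C_4 ⊕ D_5 (dimension 36 + 45 = 81).

C_4 (sp(8)) ⊕ D_5 (so(10))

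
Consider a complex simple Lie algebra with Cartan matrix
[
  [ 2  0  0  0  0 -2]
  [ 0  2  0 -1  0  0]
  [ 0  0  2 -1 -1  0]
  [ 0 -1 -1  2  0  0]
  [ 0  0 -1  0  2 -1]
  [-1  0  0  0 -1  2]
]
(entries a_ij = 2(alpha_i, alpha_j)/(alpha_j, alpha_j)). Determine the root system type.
C_6

The matrix has rank 6 with 2's on the diagonal. Reading the off-diagonal entries as Dynkin edges (a single edge where a_ij = a_ji = -1; a double or triple edge where a_ij * a_ji = 2 or 3), the diagram is a chain of 6 nodes with a double edge at one end; the terminal node there is the unique long simple root (C_6). One simple-root ordering that puts it in standard form is (alpha_2, alpha_4, alpha_3, alpha_5, alpha_6, alpha_1). So the algebra is type C_6, i.e. sp(12).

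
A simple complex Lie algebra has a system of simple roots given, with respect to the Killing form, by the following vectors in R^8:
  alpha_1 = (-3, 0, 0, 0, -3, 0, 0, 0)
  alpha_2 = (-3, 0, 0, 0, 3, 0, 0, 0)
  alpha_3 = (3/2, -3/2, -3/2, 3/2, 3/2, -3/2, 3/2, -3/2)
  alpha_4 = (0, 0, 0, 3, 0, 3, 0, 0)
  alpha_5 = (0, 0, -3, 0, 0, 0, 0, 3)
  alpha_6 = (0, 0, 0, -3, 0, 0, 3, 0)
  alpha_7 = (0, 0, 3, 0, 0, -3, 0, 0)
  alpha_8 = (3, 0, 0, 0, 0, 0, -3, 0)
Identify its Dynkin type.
Compute the Cartan integers a_ij = 2(alpha_i, alpha_j)/(alpha_j, alpha_j); the resulting 8x8 Cartan matrix is
[[2, 0, -1, 0, 0, 0, 0, -1], [0, 2, 0, 0, 0, 0, 0, -1], [-1, 0, 2, 0, 0, 0, 0, 0], [0, 0, 0, 2, 0, -1, -1, 0], [0, 0, 0, 0, 2, 0, -1, 0], [0, 0, 0, -1, 0, 2, 0, -1], [0, 0, 0, -1, -1, 0, 2, 0], [-1, -1, 0, 0, 0, -1, 0, 2]].
All simple roots have the same length, so the diagram is simply laced. The associated Dynkin diagram is a chain of 7 nodes with one extra node attached to the third node from one end (E_8), so the type is E_8.

E_8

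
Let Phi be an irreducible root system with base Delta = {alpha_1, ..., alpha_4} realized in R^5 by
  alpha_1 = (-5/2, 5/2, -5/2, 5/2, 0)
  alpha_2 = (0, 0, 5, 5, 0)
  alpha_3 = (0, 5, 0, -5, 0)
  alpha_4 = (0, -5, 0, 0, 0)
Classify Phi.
F_4

Compute the Cartan integers a_ij = 2(alpha_i, alpha_j)/(alpha_j, alpha_j); the resulting 4x4 Cartan matrix is
[[2, 0, 0, -1], [0, 2, -1, 0], [0, -1, 2, -2], [-1, 0, -1, 2]].
The roots have two lengths (squared-length ratio 2:1); the short ones are alpha_{1,4}. The associated Dynkin diagram is a chain of 4 nodes with a double edge between the middle two (F_4), so the type is F_4.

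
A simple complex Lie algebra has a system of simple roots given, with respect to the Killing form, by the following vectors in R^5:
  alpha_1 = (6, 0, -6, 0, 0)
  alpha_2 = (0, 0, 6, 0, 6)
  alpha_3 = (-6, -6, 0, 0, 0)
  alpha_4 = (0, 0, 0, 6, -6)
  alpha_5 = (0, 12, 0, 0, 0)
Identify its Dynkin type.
C5

Compute the Cartan integers a_ij = 2(alpha_i, alpha_j)/(alpha_j, alpha_j); the resulting 5x5 Cartan matrix is
[[2, -1, -1, 0, 0], [-1, 2, 0, -1, 0], [-1, 0, 2, 0, -1], [0, -1, 0, 2, 0], [0, 0, -2, 0, 2]].
The roots have two lengths (squared-length ratio 2:1); the short ones are alpha_{1,2,3,4}. The associated Dynkin diagram is a chain of 5 nodes with a double edge at one end; the terminal node there is the unique long simple root (C_5), so the type is C_5 (the algebra sp(10)).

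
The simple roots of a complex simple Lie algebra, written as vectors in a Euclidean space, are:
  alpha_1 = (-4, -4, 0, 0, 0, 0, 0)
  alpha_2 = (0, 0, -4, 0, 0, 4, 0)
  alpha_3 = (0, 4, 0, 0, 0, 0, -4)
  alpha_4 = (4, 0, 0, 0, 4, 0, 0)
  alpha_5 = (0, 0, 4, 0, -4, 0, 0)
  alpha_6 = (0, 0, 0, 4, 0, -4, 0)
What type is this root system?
type A_6

Compute the Cartan integers a_ij = 2(alpha_i, alpha_j)/(alpha_j, alpha_j); the resulting 6x6 Cartan matrix is
[[2, 0, -1, -1, 0, 0], [0, 2, 0, 0, -1, -1], [-1, 0, 2, 0, 0, 0], [-1, 0, 0, 2, -1, 0], [0, -1, 0, -1, 2, 0], [0, -1, 0, 0, 0, 2]].
All simple roots have the same length, so the diagram is simply laced. The associated Dynkin diagram is a chain of 6 nodes with single edges (A_6), so the type is A_6 (the algebra sl(7)).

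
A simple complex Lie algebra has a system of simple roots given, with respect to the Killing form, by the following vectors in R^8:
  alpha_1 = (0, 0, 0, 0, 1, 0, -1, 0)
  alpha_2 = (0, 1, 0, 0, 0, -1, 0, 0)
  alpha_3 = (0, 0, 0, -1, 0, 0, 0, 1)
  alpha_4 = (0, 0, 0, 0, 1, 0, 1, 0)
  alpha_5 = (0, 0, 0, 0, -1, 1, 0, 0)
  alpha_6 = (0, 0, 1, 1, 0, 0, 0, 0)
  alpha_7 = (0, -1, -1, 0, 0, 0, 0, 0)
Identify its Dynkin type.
D_7

Compute the Cartan integers a_ij = 2(alpha_i, alpha_j)/(alpha_j, alpha_j); the resulting 7x7 Cartan matrix is
[[2, 0, 0, 0, -1, 0, 0], [0, 2, 0, 0, -1, 0, -1], [0, 0, 2, 0, 0, -1, 0], [0, 0, 0, 2, -1, 0, 0], [-1, -1, 0, -1, 2, 0, 0], [0, 0, -1, 0, 0, 2, -1], [0, -1, 0, 0, 0, -1, 2]].
All simple roots have the same length, so the diagram is simply laced. The associated Dynkin diagram is a chain of 5 nodes with a fork of two nodes at one end (D_7), so the type is D_7 (the algebra so(14)).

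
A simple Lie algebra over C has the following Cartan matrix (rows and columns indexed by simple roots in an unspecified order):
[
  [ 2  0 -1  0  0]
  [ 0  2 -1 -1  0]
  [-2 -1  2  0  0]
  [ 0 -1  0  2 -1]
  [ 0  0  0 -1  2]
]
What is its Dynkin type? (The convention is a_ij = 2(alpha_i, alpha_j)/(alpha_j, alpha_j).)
type B_5

The matrix has rank 5 with 2's on the diagonal. Reading the off-diagonal entries as Dynkin edges (a single edge where a_ij = a_ji = -1; a double or triple edge where a_ij * a_ji = 2 or 3), the diagram is a chain of 5 nodes with a double edge at one end; the terminal node there is the unique short simple root (B_5). One simple-root ordering that puts it in standard form is (alpha_5, alpha_4, alpha_2, alpha_3, alpha_1). So the algebra is type B_5, i.e. so(11).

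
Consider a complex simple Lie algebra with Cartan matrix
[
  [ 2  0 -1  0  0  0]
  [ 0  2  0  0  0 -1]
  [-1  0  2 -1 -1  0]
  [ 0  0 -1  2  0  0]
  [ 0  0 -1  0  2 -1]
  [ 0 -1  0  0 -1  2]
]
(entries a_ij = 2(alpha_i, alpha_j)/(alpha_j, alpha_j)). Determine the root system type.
The matrix has rank 6 with 2's on the diagonal. Reading the off-diagonal entries as Dynkin edges (a single edge where a_ij = a_ji = -1; a double or triple edge where a_ij * a_ji = 2 or 3), the diagram is a chain of 4 nodes with a fork of two nodes at one end (D_6). One simple-root ordering that puts it in standard form is (alpha_2, alpha_6, alpha_5, alpha_3, alpha_4, alpha_1). So the algebra is type D_6, i.e. so(12).

D_6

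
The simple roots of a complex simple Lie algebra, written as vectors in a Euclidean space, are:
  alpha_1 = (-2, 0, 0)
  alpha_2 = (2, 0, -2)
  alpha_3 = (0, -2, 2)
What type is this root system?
B_3

Compute the Cartan integers a_ij = 2(alpha_i, alpha_j)/(alpha_j, alpha_j); the resulting 3x3 Cartan matrix is
[[2, -1, 0], [-2, 2, -1], [0, -1, 2]].
The roots have two lengths (squared-length ratio 2:1); the short ones are alpha_{1}. The associated Dynkin diagram is a chain of 3 nodes with a double edge at one end; the terminal node there is the unique short simple root (B_3), so the type is B_3 (the algebra so(7)).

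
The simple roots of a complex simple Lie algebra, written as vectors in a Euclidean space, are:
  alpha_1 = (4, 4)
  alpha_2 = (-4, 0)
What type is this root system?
B_2 (so(5))

Compute the Cartan integers a_ij = 2(alpha_i, alpha_j)/(alpha_j, alpha_j); the resulting 2x2 Cartan matrix is
[[2, -2], [-1, 2]].
The roots have two lengths (squared-length ratio 2:1); the short ones are alpha_{2}. The associated Dynkin diagram is a chain of 2 nodes with a double edge at one end; the terminal node there is the unique short simple root (B_2), so the type is B_2 (the algebra so(5)).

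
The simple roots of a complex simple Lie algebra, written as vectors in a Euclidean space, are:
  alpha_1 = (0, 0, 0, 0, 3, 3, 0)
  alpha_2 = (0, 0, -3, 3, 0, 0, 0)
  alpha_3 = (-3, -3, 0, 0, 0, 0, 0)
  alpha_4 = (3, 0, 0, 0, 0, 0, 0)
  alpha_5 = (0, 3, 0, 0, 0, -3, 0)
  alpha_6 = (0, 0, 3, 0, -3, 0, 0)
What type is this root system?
B_6

Compute the Cartan integers a_ij = 2(alpha_i, alpha_j)/(alpha_j, alpha_j); the resulting 6x6 Cartan matrix is
[[2, 0, 0, 0, -1, -1], [0, 2, 0, 0, 0, -1], [0, 0, 2, -2, -1, 0], [0, 0, -1, 2, 0, 0], [-1, 0, -1, 0, 2, 0], [-1, -1, 0, 0, 0, 2]].
The roots have two lengths (squared-length ratio 2:1); the short ones are alpha_{4}. The associated Dynkin diagram is a chain of 6 nodes with a double edge at one end; the terminal node there is the unique short simple root (B_6), so the type is B_6 (the algebra so(13)).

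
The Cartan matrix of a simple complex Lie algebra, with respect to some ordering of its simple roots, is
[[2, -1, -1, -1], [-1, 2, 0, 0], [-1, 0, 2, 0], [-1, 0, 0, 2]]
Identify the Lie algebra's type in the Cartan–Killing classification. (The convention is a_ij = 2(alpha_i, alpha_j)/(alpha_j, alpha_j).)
The matrix has rank 4 with 2's on the diagonal. Reading the off-diagonal entries as Dynkin edges (a single edge where a_ij = a_ji = -1; a double or triple edge where a_ij * a_ji = 2 or 3), the diagram is a chain of 2 nodes with a fork of two nodes at one end (D_4). One simple-root ordering that puts it in standard form is (alpha_4, alpha_1, alpha_3, alpha_2). So the algebra is type D_4, i.e. so(8).

D4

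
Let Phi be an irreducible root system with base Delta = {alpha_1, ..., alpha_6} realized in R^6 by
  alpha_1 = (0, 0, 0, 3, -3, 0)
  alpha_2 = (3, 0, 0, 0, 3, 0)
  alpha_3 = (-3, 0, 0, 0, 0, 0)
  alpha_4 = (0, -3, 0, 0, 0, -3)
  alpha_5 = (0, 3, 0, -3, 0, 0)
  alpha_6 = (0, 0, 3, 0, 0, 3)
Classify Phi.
Compute the Cartan integers a_ij = 2(alpha_i, alpha_j)/(alpha_j, alpha_j); the resulting 6x6 Cartan matrix is
[[2, -1, 0, 0, -1, 0], [-1, 2, -2, 0, 0, 0], [0, -1, 2, 0, 0, 0], [0, 0, 0, 2, -1, -1], [-1, 0, 0, -1, 2, 0], [0, 0, 0, -1, 0, 2]].
The roots have two lengths (squared-length ratio 2:1); the short ones are alpha_{3}. The associated Dynkin diagram is a chain of 6 nodes with a double edge at one end; the terminal node there is the unique short simple root (B_6), so the type is B_6 (the algebra so(13)).

type B_6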